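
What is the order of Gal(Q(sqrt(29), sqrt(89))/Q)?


The 2 square roots of distinct primes are multiplicatively independent over Q,
so [K:Q] = 2^2 and Gal(K/Q) is isomorphic to (Z/2Z)^2.
|Gal| = 2^2 = 4

4


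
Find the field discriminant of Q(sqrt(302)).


For K = Q(sqrt(d)) with d squarefree: disc(K) = d if d = 1 mod 4, and disc(K) = 4d if d = 2 or 3 mod 4.
Here d = 302, and d mod 4 = 2.
d = 2 mod 4, not 1 (O_K = Z[sqrt(d)]), so disc(K) = 4d = 4 * (302) = 1208

1208


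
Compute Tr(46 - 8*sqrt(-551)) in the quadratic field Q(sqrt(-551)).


Tr(a + b*sqrt(d)) = (a + b*sqrt(d)) + (a - b*sqrt(d)) = 2a
= 2 * (46)
= 92

92


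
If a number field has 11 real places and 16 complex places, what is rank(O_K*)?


By Dirichlet's unit theorem:
rank = r1 + r2 - 1
= 11 + 16 - 1
= 26

26


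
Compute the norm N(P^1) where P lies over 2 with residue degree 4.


N(P^a) = p^(a*f)
= 2^(1*4)
= 2^4
= 16

16


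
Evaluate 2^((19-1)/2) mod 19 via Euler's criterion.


p = 19 is prime and the exponent is (p-1)/2 = 9, so by Euler's criterion 2^9 = (2/19) = +1 or -1 mod 19.
Compute by square-and-multiply:
  9 = 8 + 1 (binary 1001)
  Repeated squaring mod 19: 2^1 = 2, 2^2 = 4, 2^4 = 16, 2^8 = 9
  2^9 = 2^8 * 2^1 = 9 * 2 mod 19
    9 * 2 = 18 = 18 mod 19
  2^9 = 18 mod 19
Result 18 = p - 1 = -1 mod 19: 2 is a quadratic non-residue mod 19. As a residue in [0, p-1] the value is 18.
2^9 mod 19 = 18

18


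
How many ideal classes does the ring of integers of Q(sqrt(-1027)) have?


K = Q(sqrt(-1027)). d mod 4 = 1, so D = disc(K) = d = -1027
h(K) equals the number of primitive reduced positive-definite forms (a, b, c) = a*x^2 + b*x*y + c*y^2 with b^2 - 4ac = D,
where reduced means |b| <= a <= c, with b >= 0 whenever |b| = a or a = c, and primitive means gcd(a, b, c) = 1.
Reduced forces 3a^2 <= |D| = 1027, so 1 <= a <= 18; b must have the parity of D, and c = (b^2 - D)/(4a) must be an integer >= a.
Enumerate a = 1..18, b in [-a, a]:
  a=1: (1, 1, 257)  [1]
  a=2..6: none
  a=7: (7, -3, 37), (7, 3, 37)  [2]
  a=8..12: none
  a=13: (13, 13, 23)  [1]
  a=14..18: none
Total reduced forms: 1 + 2 + 1 = 4
h = 4

4


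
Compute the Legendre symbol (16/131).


p = 131 is prime, so compute (16/131) with the reciprocity algorithm (Jacobi-symbol steps: pull out 2s via (2/n), flip via reciprocity, reduce):
  pull out 2: (2/131) = -1  (since 131 mod 8 = 3)
  pull out 2: (2/131) = -1  (since 131 mod 8 = 3)
  pull out 2: (2/131) = -1  (since 131 mod 8 = 3)
  pull out 2: (2/131) = -1  (since 131 mod 8 = 3)
  (1/131) = 1
Product of signs = 1
(16/131) = 1

1


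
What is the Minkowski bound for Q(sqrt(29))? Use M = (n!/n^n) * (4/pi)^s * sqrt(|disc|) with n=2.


d = 29, d mod 4 = 1, so disc(K) = d = 29; |disc(K)| = 29
Real quadratic field, so n = 2, s = r2 = 0, r1 = 2
M = (n!/n^n) * (4/pi)^s * sqrt(|disc(K)|) = (2!/2^2) * (4/pi)^0 * sqrt(29)
= 0.5 * 1.000000 * 5.385165
= 2.6926

2.6926


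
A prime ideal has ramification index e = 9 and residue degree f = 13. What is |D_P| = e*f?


|D_P| = e * f
= 9 * 13
= 117

117


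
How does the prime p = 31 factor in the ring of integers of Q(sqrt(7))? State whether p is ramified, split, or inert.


K = Q(sqrt(7)). Since d mod 4 = 3, disc(K) = 28.
Check p | disc: 28 mod 31 = 28.
p does not divide disc. Compute Legendre symbol (d/p):
7^((31-1)/2) mod 31 = 1
(d/p) = 1, so p splits: (p) = P*P' with e=1, f=1, g=2.
Therefore p is split.

split


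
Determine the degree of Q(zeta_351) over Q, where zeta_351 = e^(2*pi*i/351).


The degree equals Euler's totient phi(351).
351 = 3^3 * 13
phi(351) = 216

216


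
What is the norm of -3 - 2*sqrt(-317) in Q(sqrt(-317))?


N(a + b*sqrt(d)) = a^2 - d*b^2
= (-3)^2 - (-317)*(-2)^2
= 9 + 1268
= 1277

1277


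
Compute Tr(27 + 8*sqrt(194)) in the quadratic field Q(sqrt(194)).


Tr(a + b*sqrt(d)) = (a + b*sqrt(d)) + (a - b*sqrt(d)) = 2a
= 2 * (27)
= 54

54


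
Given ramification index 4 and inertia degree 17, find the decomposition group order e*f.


|D_P| = e * f
= 4 * 17
= 68

68


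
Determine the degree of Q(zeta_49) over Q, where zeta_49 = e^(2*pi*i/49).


The degree equals Euler's totient phi(49).
49 = 7^2
phi(49) = 42

42


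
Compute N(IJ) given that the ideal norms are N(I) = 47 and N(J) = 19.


N(IJ) = N(I) * N(J)
= 47 * 19
= 893

893


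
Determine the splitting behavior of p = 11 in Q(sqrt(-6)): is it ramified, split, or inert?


K = Q(sqrt(-6)). Since d mod 4 = 2, disc(K) = -24.
Check p | disc: -24 mod 11 = 9.
p does not divide disc. Compute Legendre symbol (d/p):
5^((11-1)/2) mod 11 = 1
(d/p) = 1, so p splits: (p) = P*P' with e=1, f=1, g=2.
Therefore p is split.

split


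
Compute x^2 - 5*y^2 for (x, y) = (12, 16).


x^2 - d*y^2
= 12^2 - 5*16^2
= 144 - 1280
= -1136

-1136


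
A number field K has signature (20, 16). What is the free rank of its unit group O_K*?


By Dirichlet's unit theorem:
rank = r1 + r2 - 1
= 20 + 16 - 1
= 35

35


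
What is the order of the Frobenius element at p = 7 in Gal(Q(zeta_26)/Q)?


The Frobenius at p in Gal(Q(zeta_n)/Q) = (Z/nZ)* is the class of p, so its order is ord_26(7), the smallest k >= 1 with 7^k = 1 mod 26.
n = 26 = 2 * 13, phi(26) = 12; the order divides phi(n).
Divisors of 12: 1, 2, 3, 4, 6, 12
Repeated squaring mod 26: 7^1 = 7, 7^2 = 23, 7^4 = 9, 7^8 = 3
Test divisors in increasing order:
  k=1: 7^1 = 7 mod 26
  k=2: 7^2 = 23 mod 26
  k=3: 7^3 = 23 * 7 = 5 mod 26
  k=4: 7^4 = 9 mod 26
  k=6: 7^6 = 9 * 23 = 25 mod 26
  k=12: 7^12 = 3 * 9 = 1 mod 26  <- first divisor giving 1
Order = 12

12


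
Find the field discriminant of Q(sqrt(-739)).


For K = Q(sqrt(d)) with d squarefree: disc(K) = d if d = 1 mod 4, and disc(K) = 4d if d = 2 or 3 mod 4.
Here d = -739, and d mod 4 = 1.
d = 1 mod 4 (O_K = Z[(1+sqrt(d))/2]), so disc(K) = d = -739

-739


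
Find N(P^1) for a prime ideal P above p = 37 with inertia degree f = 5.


N(P^a) = p^(a*f)
= 37^(1*5)
= 37^5
= 69343957

69343957


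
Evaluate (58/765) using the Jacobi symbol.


Compute (58/765) via quadratic reciprocity:
  pull out 2: (2/765) = -1  (since 765 mod 8 = 5)
  reciprocity: (29/765) -> +(765/29)
  reduce: (11/29)
  reciprocity: (11/29) -> +(29/11)
  reduce: (7/11)
  reciprocity: (7/11) -> -(11/7)
  reduce: (4/7)
  pull out 2: (2/7) = +1  (since 7 mod 8 = 7)
  pull out 2: (2/7) = +1  (since 7 mod 8 = 7)
  (1/7) = 1
Product of signs = 1

1


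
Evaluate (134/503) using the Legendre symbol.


p = 503 is prime, so compute (134/503) with the reciprocity algorithm (Jacobi-symbol steps: pull out 2s via (2/n), flip via reciprocity, reduce):
  pull out 2: (2/503) = +1  (since 503 mod 8 = 7)
  reciprocity: (67/503) -> -(503/67)
  reduce: (34/67)
  pull out 2: (2/67) = -1  (since 67 mod 8 = 3)
  reciprocity: (17/67) -> +(67/17)
  reduce: (16/17)
  pull out 2: (2/17) = +1  (since 17 mod 8 = 1)
  pull out 2: (2/17) = +1  (since 17 mod 8 = 1)
  pull out 2: (2/17) = +1  (since 17 mod 8 = 1)
  pull out 2: (2/17) = +1  (since 17 mod 8 = 1)
  (1/17) = 1
Product of signs = 1
(134/503) = 1

1


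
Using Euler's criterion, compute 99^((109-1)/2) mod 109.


p = 109 is prime and the exponent is (p-1)/2 = 54, so by Euler's criterion 99^54 = (99/109) = +1 or -1 mod 109.
Compute by square-and-multiply:
  54 = 32 + 16 + 4 + 2 (binary 110110)
  Repeated squaring mod 109: 99^1 = 99, 99^2 = 100, 99^4 = 81, 99^8 = 21, 99^16 = 5, 99^32 = 25
  99^54 = 99^32 * 99^16 * 99^4 * 99^2 = 25 * 5 * 81 * 100 mod 109
    25 * 5 = 125 = 16 mod 109
    16 * 81 = 1296 = 97 mod 109
    97 * 100 = 9700 = 108 mod 109
  99^54 = 108 mod 109
Result 108 = p - 1 = -1 mod 109: 99 is a quadratic non-residue mod 109. As a residue in [0, p-1] the value is 108.
99^54 mod 109 = 108

108


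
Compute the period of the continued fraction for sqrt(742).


Run the CF algorithm for sqrt(742).
a_0 = floor(sqrt(742)) = 27; set m_0=0, q_0=1.
Recurrence: m' = q*a - m,  q' = (d - m'^2)/q,  a' = floor((a_0 + m')/q').
  step 1: m=27, q=13, a=4
  step 2: m=25, q=9, a=5
  step 3: m=20, q=38, a=1
  step 4: m=18, q=11, a=4
  step 5: m=26, q=6, a=8
  step 6: m=22, q=43, a=1
  step 7: m=21, q=7, a=6
  step 8: m=21, q=43, a=1
  step 9: m=22, q=6, a=8
  step 10: m=26, q=11, a=4
  step 11: m=18, q=38, a=1
  step 12: m=20, q=9, a=5
  step 13: m=25, q=13, a=4
  step 14: m=27, q=1, a=54
a_14 = 2*a_0 = 54, so the period closes here.
sqrt(742) = [27; 4, 5, 1, 4, 8, 1, 6, 1, 8, 4, 1, 5, 4, 54]
Period length = 14

14


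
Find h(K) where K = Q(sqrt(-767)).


K = Q(sqrt(-767)). d mod 4 = 1, so D = disc(K) = d = -767
h(K) equals the number of primitive reduced positive-definite forms (a, b, c) = a*x^2 + b*x*y + c*y^2 with b^2 - 4ac = D,
where reduced means |b| <= a <= c, with b >= 0 whenever |b| = a or a = c, and primitive means gcd(a, b, c) = 1.
Reduced forces 3a^2 <= |D| = 767, so 1 <= a <= 15; b must have the parity of D, and c = (b^2 - D)/(4a) must be an integer >= a.
Enumerate a = 1..15, b in [-a, a]:
  a=1: (1, 1, 192)  [1]
  a=2: (2, -1, 96), (2, 1, 96)  [2]
  a=3: (3, -1, 64), (3, 1, 64)  [2]
  a=4: (4, -1, 48), (4, 1, 48)  [2]
  a=5: none
  a=6: (6, -5, 33), (6, -1, 32), (6, 1, 32), (6, 5, 33)  [4]
  a=7: none
  a=8: (8, -1, 24), (8, 1, 24)  [2]
  a=9: (9, -5, 22), (9, 5, 22)  [2]
  a=10: none
  a=11: (11, -5, 18), (11, 5, 18)  [2]
  a=12: (12, -7, 17), (12, -1, 16), (12, 1, 16), (12, 7, 17)  [4]
  a=13: (13, 13, 18)  [1]
  a=14..15: none
Total reduced forms: 1 + 2 + 2 + 2 + 4 + 2 + 2 + 2 + 4 + 1 = 22
h = 22

22


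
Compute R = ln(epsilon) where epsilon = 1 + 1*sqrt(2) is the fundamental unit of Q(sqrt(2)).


epsilon = 1 + 1*sqrt(2)
= 2.4142
R = ln(2.4142)
= 0.8814

0.8814


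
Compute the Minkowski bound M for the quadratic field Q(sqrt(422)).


d = 422, d mod 4 = 2, so disc(K) = 4d = 1688; |disc(K)| = 1688
Real quadratic field, so n = 2, s = r2 = 0, r1 = 2
M = (n!/n^n) * (4/pi)^s * sqrt(|disc(K)|) = (2!/2^2) * (4/pi)^0 * sqrt(1688)
= 0.5 * 1.000000 * 41.085277
= 20.5426

20.5426


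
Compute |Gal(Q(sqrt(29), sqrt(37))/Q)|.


The 2 square roots of distinct primes are multiplicatively independent over Q,
so [K:Q] = 2^2 and Gal(K/Q) is isomorphic to (Z/2Z)^2.
|Gal| = 2^2 = 4

4


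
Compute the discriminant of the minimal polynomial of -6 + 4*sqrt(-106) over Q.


The element -6 + 4*sqrt(-106) has minimal polynomial:
x^2 + 12*x + 1732
Discriminant = (12)^2 - 4*(1732)
= 144 - 6928
= -6784

-6784


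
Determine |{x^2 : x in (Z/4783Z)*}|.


For prime p, the number of non-zero quadratic residues is (p-1)/2.
= (4783-1)/2
= 2391

2391


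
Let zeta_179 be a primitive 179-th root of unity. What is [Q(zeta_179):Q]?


The degree equals Euler's totient phi(179).
179 = 179
phi(179) = 178

178


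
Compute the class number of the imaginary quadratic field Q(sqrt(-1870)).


K = Q(sqrt(-1870)). d mod 4 = 2, so D = disc(K) = 4d = -7480
h(K) equals the number of primitive reduced positive-definite forms (a, b, c) = a*x^2 + b*x*y + c*y^2 with b^2 - 4ac = D,
where reduced means |b| <= a <= c, with b >= 0 whenever |b| = a or a = c, and primitive means gcd(a, b, c) = 1.
Reduced forces 3a^2 <= |D| = 7480, so 1 <= a <= 49; b must have the parity of D, and c = (b^2 - D)/(4a) must be an integer >= a.
Enumerate a = 1..49, b in [-a, a]:
  a=1: (1, 0, 1870)  [1]
  a=2: (2, 0, 935)  [1]
  a=3..4: none
  a=5: (5, 0, 374)  [1]
  a=6..9: none
  a=10: (10, 0, 187)  [1]
  a=11: (11, 0, 170)  [1]
  a=12..16: none
  a=17: (17, 0, 110)  [1]
  a=18: none
  a=19: (19, -14, 101), (19, 14, 101)  [2]
  a=20..21: none
  a=22: (22, 0, 85)  [1]
  a=23: (23, -8, 82), (23, 8, 82)  [2]
  a=24..33: none
  a=34: (34, 0, 55)  [1]
  a=35..37: none
  a=38: (38, -24, 53), (38, 24, 53)  [2]
  a=39..40: none
  a=41: (41, -8, 46), (41, 8, 46)  [2]
  a=42..49: none
Total reduced forms: 1 + 1 + 1 + 1 + 1 + 1 + 2 + 1 + 2 + 1 + 2 + 2 = 16
h = 16

16


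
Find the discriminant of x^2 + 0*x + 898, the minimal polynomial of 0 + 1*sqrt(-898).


The element 0 + 1*sqrt(-898) has minimal polynomial:
x^2 + 0*x + 898
Discriminant = (0)^2 - 4*(898)
= 0 - 3592
= -3592

-3592


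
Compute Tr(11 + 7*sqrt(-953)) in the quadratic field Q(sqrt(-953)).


Tr(a + b*sqrt(d)) = (a + b*sqrt(d)) + (a - b*sqrt(d)) = 2a
= 2 * (11)
= 22

22


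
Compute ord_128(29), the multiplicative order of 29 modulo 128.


We want ord_128(29), the smallest k >= 1 with 29^k = 1 mod 128.
n = 128 = 2^7, phi(128) = 64; the order divides phi(n).
Divisors of 64: 1, 2, 4, 8, 16, 32, 64
Repeated squaring mod 128: 29^1 = 29, 29^2 = 73, 29^4 = 81, 29^8 = 33, 29^16 = 65, 29^32 = 1, 29^64 = 1
Test divisors in increasing order:
  k=1: 29^1 = 29 mod 128
  k=2: 29^2 = 73 mod 128
  k=4: 29^4 = 81 mod 128
  k=8: 29^8 = 33 mod 128
  k=16: 29^16 = 65 mod 128
  k=32: 29^32 = 1 mod 128  <- first divisor giving 1
Order = 32

32


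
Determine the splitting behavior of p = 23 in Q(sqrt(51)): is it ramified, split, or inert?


K = Q(sqrt(51)). Since d mod 4 = 3, disc(K) = 204.
Check p | disc: 204 mod 23 = 20.
p does not divide disc. Compute Legendre symbol (d/p):
5^((23-1)/2) mod 23 = -1
(d/p) = -1, so p is inert: (p) stays prime with e=1, f=2, g=1.
Therefore p is inert.

inert


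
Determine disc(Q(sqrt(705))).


For K = Q(sqrt(d)) with d squarefree: disc(K) = d if d = 1 mod 4, and disc(K) = 4d if d = 2 or 3 mod 4.
Here d = 705, and d mod 4 = 1.
d = 1 mod 4 (O_K = Z[(1+sqrt(d))/2]), so disc(K) = d = 705

705


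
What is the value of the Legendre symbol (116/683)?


p = 683 is prime, so compute (116/683) with the reciprocity algorithm (Jacobi-symbol steps: pull out 2s via (2/n), flip via reciprocity, reduce):
  pull out 2: (2/683) = -1  (since 683 mod 8 = 3)
  pull out 2: (2/683) = -1  (since 683 mod 8 = 3)
  reciprocity: (29/683) -> +(683/29)
  reduce: (16/29)
  pull out 2: (2/29) = -1  (since 29 mod 8 = 5)
  pull out 2: (2/29) = -1  (since 29 mod 8 = 5)
  pull out 2: (2/29) = -1  (since 29 mod 8 = 5)
  pull out 2: (2/29) = -1  (since 29 mod 8 = 5)
  (1/29) = 1
Product of signs = 1
(116/683) = 1

1


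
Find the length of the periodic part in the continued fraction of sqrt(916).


Run the CF algorithm for sqrt(916).
a_0 = floor(sqrt(916)) = 30; set m_0=0, q_0=1.
Recurrence: m' = q*a - m,  q' = (d - m'^2)/q,  a' = floor((a_0 + m')/q').
  step 1: m=30, q=16, a=3
  step 2: m=18, q=37, a=1
  step 3: m=19, q=15, a=3
  step 4: m=26, q=16, a=3
  step 5: m=22, q=27, a=1
  step 6: m=5, q=33, a=1
  step 7: m=28, q=4, a=14
  step 8: m=28, q=33, a=1
  step 9: m=5, q=27, a=1
  step 10: m=22, q=16, a=3
  step 11: m=26, q=15, a=3
  step 12: m=19, q=37, a=1
  step 13: m=18, q=16, a=3
  step 14: m=30, q=1, a=60
a_14 = 2*a_0 = 60, so the period closes here.
sqrt(916) = [30; 3, 1, 3, 3, 1, 1, 14, 1, 1, 3, 3, 1, 3, 60]
Period length = 14

14


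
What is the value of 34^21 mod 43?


p = 43 is prime and the exponent is (p-1)/2 = 21, so by Euler's criterion 34^21 = (34/43) = +1 or -1 mod 43.
Compute by square-and-multiply:
  21 = 16 + 4 + 1 (binary 10101)
  Repeated squaring mod 43: 34^1 = 34, 34^2 = 38, 34^4 = 25, 34^8 = 23, 34^16 = 13
  34^21 = 34^16 * 34^4 * 34^1 = 13 * 25 * 34 mod 43
    13 * 25 = 325 = 24 mod 43
    24 * 34 = 816 = 42 mod 43
  34^21 = 42 mod 43
Result 42 = p - 1 = -1 mod 43: 34 is a quadratic non-residue mod 43. As a residue in [0, p-1] the value is 42.
34^21 mod 43 = 42

42


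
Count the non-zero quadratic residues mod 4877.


For prime p, the number of non-zero quadratic residues is (p-1)/2.
= (4877-1)/2
= 2438

2438


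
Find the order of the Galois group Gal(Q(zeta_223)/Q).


|Gal(Q(zeta_223)/Q)| = phi(223)
= 222

222


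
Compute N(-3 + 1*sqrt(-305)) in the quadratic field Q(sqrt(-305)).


N(a + b*sqrt(d)) = a^2 - d*b^2
= (-3)^2 - (-305)*(1)^2
= 9 + 305
= 314

314


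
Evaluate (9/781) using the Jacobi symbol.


Compute (9/781) via quadratic reciprocity:
  reciprocity: (9/781) -> +(781/9)
  reduce: (7/9)
  reciprocity: (7/9) -> +(9/7)
  reduce: (2/7)
  pull out 2: (2/7) = +1  (since 7 mod 8 = 7)
  (1/7) = 1
Product of signs = 1

1


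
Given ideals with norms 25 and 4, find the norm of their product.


N(IJ) = N(I) * N(J)
= 25 * 4
= 100

100


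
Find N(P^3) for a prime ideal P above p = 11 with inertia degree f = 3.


N(P^a) = p^(a*f)
= 11^(3*3)
= 11^9
= 2357947691

2357947691


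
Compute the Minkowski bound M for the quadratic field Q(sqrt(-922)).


d = -922, d mod 4 = 2, so disc(K) = 4d = -3688; |disc(K)| = 3688
Imaginary quadratic field, so n = 2, s = r2 = 1, r1 = 0
M = (n!/n^n) * (4/pi)^s * sqrt(|disc(K)|) = (2!/2^2) * (4/pi)^1 * sqrt(3688)
= 0.5 * 1.273240 * 60.728906
= 38.6612

38.6612


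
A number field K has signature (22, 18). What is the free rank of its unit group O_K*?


By Dirichlet's unit theorem:
rank = r1 + r2 - 1
= 22 + 18 - 1
= 39

39


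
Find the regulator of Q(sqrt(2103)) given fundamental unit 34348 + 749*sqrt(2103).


epsilon = 34348 + 749*sqrt(2103)
= 68696.0000
R = ln(68696.0000)
= 11.1374

11.1374


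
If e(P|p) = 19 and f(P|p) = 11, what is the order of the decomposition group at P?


|D_P| = e * f
= 19 * 11
= 209

209


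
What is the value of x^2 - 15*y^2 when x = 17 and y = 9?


x^2 - d*y^2
= 17^2 - 15*9^2
= 289 - 1215
= -926

-926


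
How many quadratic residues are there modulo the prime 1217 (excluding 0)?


For prime p, the number of non-zero quadratic residues is (p-1)/2.
= (1217-1)/2
= 608

608


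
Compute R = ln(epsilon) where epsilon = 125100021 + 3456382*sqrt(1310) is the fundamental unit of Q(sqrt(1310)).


epsilon = 125100021 + 3456382*sqrt(1310)
= 2.5020e+08
R = ln(2.5020e+08)
= 19.3378

19.3378


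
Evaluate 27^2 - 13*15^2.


x^2 - d*y^2
= 27^2 - 13*15^2
= 729 - 2925
= -2196

-2196


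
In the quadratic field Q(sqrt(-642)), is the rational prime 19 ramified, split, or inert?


K = Q(sqrt(-642)). Since d mod 4 = 2, disc(K) = -2568.
Check p | disc: -2568 mod 19 = 16.
p does not divide disc. Compute Legendre symbol (d/p):
4^((19-1)/2) mod 19 = 1
(d/p) = 1, so p splits: (p) = P*P' with e=1, f=1, g=2.
Therefore p is split.

split


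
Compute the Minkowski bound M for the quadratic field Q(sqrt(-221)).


d = -221, d mod 4 = 3, so disc(K) = 4d = -884; |disc(K)| = 884
Imaginary quadratic field, so n = 2, s = r2 = 1, r1 = 0
M = (n!/n^n) * (4/pi)^s * sqrt(|disc(K)|) = (2!/2^2) * (4/pi)^1 * sqrt(884)
= 0.5 * 1.273240 * 29.732137
= 18.9281

18.9281


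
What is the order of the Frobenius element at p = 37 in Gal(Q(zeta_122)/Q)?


The Frobenius at p in Gal(Q(zeta_n)/Q) = (Z/nZ)* is the class of p, so its order is ord_122(37), the smallest k >= 1 with 37^k = 1 mod 122.
n = 122 = 2 * 61, phi(122) = 60; the order divides phi(n).
Divisors of 60: 1, 2, 3, 4, 5, 6, 10, 12, 15, 20, 30, 60
Repeated squaring mod 122: 37^1 = 37, 37^2 = 27, 37^4 = 119, 37^8 = 9, 37^16 = 81, 37^32 = 95
Test divisors in increasing order:
  k=1: 37^1 = 37 mod 122
  k=2: 37^2 = 27 mod 122
  k=3: 37^3 = 27 * 37 = 23 mod 122
  k=4: 37^4 = 119 mod 122
  k=5: 37^5 = 119 * 37 = 11 mod 122
  k=6: 37^6 = 119 * 27 = 41 mod 122
  k=10: 37^10 = 9 * 27 = 121 mod 122
  k=12: 37^12 = 9 * 119 = 95 mod 122
  k=15: 37^15 = 9 * 119 * 27 * 37 = 111 mod 122
  k=20: 37^20 = 81 * 119 = 1 mod 122  <- first divisor giving 1
Order = 20

20


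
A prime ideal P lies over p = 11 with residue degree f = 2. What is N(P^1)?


N(P^a) = p^(a*f)
= 11^(1*2)
= 11^2
= 121

121


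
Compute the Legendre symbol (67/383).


p = 383 is prime, so compute (67/383) with the reciprocity algorithm (Jacobi-symbol steps: pull out 2s via (2/n), flip via reciprocity, reduce):
  reciprocity: (67/383) -> -(383/67)
  reduce: (48/67)
  pull out 2: (2/67) = -1  (since 67 mod 8 = 3)
  pull out 2: (2/67) = -1  (since 67 mod 8 = 3)
  pull out 2: (2/67) = -1  (since 67 mod 8 = 3)
  pull out 2: (2/67) = -1  (since 67 mod 8 = 3)
  reciprocity: (3/67) -> -(67/3)
  reduce: (1/3)
  (1/3) = 1
Product of signs = 1
(67/383) = 1

1


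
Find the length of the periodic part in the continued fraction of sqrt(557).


Run the CF algorithm for sqrt(557).
a_0 = floor(sqrt(557)) = 23; set m_0=0, q_0=1.
Recurrence: m' = q*a - m,  q' = (d - m'^2)/q,  a' = floor((a_0 + m')/q').
  step 1: m=23, q=28, a=1
  step 2: m=5, q=19, a=1
  step 3: m=14, q=19, a=1
  step 4: m=5, q=28, a=1
  step 5: m=23, q=1, a=46
a_5 = 2*a_0 = 46, so the period closes here.
sqrt(557) = [23; 1, 1, 1, 1, 46]
Period length = 5

5


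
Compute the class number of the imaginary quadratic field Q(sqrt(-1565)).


K = Q(sqrt(-1565)). d mod 4 = 3, so D = disc(K) = 4d = -6260
h(K) equals the number of primitive reduced positive-definite forms (a, b, c) = a*x^2 + b*x*y + c*y^2 with b^2 - 4ac = D,
where reduced means |b| <= a <= c, with b >= 0 whenever |b| = a or a = c, and primitive means gcd(a, b, c) = 1.
Reduced forces 3a^2 <= |D| = 6260, so 1 <= a <= 45; b must have the parity of D, and c = (b^2 - D)/(4a) must be an integer >= a.
Enumerate a = 1..45, b in [-a, a]:
  a=1: (1, 0, 1565)  [1]
  a=2: (2, 2, 783)  [1]
  a=3: (3, -2, 522), (3, 2, 522)  [2]
  a=4: none
  a=5: (5, 0, 313)  [1]
  a=6: (6, -2, 261), (6, 2, 261)  [2]
  a=7..8: none
  a=9: (9, -2, 174), (9, 2, 174)  [2]
  a=10: (10, 10, 159)  [1]
  a=11..14: none
  a=15: (15, -10, 106), (15, 10, 106)  [2]
  a=16: none
  a=17: (17, -8, 93), (17, 8, 93)  [2]
  a=18: (18, -2, 87), (18, 2, 87)  [2]
  a=19..26: none
  a=27: (27, -2, 58), (27, 2, 58)  [2]
  a=28: none
  a=29: (29, -2, 54), (29, 2, 54)  [2]
  a=30: (30, -10, 53), (30, 10, 53)  [2]
  a=31: (31, -8, 51), (31, 8, 51)  [2]
  a=32..33: none
  a=34: (34, -26, 51), (34, 26, 51)  [2]
  a=35..36: none
  a=37: (37, -20, 45), (37, 20, 45)  [2]
  a=38..45: none
Total reduced forms: 1 + 1 + 2 + 1 + 2 + 2 + 1 + 2 + 2 + 2 + 2 + 2 + 2 + 2 + 2 + 2 = 28
h = 28

28


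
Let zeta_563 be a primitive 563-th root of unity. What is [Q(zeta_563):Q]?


The degree equals Euler's totient phi(563).
563 = 563
phi(563) = 562

562


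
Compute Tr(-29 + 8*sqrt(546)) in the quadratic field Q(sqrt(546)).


Tr(a + b*sqrt(d)) = (a + b*sqrt(d)) + (a - b*sqrt(d)) = 2a
= 2 * (-29)
= -58

-58


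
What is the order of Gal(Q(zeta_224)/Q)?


|Gal(Q(zeta_224)/Q)| = phi(224)
= 96

96


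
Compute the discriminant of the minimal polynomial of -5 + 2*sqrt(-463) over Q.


The element -5 + 2*sqrt(-463) has minimal polynomial:
x^2 + 10*x + 1877
Discriminant = (10)^2 - 4*(1877)
= 100 - 7508
= -7408

-7408


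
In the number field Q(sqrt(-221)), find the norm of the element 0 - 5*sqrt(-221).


N(a + b*sqrt(d)) = a^2 - d*b^2
= (0)^2 - (-221)*(-5)^2
= 0 + 5525
= 5525

5525


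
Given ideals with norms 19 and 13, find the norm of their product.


N(IJ) = N(I) * N(J)
= 19 * 13
= 247

247


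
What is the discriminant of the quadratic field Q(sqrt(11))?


For K = Q(sqrt(d)) with d squarefree: disc(K) = d if d = 1 mod 4, and disc(K) = 4d if d = 2 or 3 mod 4.
Here d = 11, and d mod 4 = 3.
d = 3 mod 4, not 1 (O_K = Z[sqrt(d)]), so disc(K) = 4d = 4 * (11) = 44

44


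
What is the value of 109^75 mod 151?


p = 151 is prime and the exponent is (p-1)/2 = 75, so by Euler's criterion 109^75 = (109/151) = +1 or -1 mod 151.
Compute by square-and-multiply:
  75 = 64 + 8 + 2 + 1 (binary 1001011)
  Repeated squaring mod 151: 109^1 = 109, 109^2 = 103, 109^4 = 39, 109^8 = 11, 109^16 = 121, 109^32 = 145, 109^64 = 36
  109^75 = 109^64 * 109^8 * 109^2 * 109^1 = 36 * 11 * 103 * 109 mod 151
    36 * 11 = 396 = 94 mod 151
    94 * 103 = 9682 = 18 mod 151
    18 * 109 = 1962 = 150 mod 151
  109^75 = 150 mod 151
Result 150 = p - 1 = -1 mod 151: 109 is a quadratic non-residue mod 151. As a residue in [0, p-1] the value is 150.
109^75 mod 151 = 150

150


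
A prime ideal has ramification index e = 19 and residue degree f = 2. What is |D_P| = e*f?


|D_P| = e * f
= 19 * 2
= 38

38


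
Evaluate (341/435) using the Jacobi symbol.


Compute (341/435) via quadratic reciprocity:
  reciprocity: (341/435) -> +(435/341)
  reduce: (94/341)
  pull out 2: (2/341) = -1  (since 341 mod 8 = 5)
  reciprocity: (47/341) -> +(341/47)
  reduce: (12/47)
  pull out 2: (2/47) = +1  (since 47 mod 8 = 7)
  pull out 2: (2/47) = +1  (since 47 mod 8 = 7)
  reciprocity: (3/47) -> -(47/3)
  reduce: (2/3)
  pull out 2: (2/3) = -1  (since 3 mod 8 = 3)
  (1/3) = 1
Product of signs = -1

-1


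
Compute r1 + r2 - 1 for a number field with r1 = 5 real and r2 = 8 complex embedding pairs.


By Dirichlet's unit theorem:
rank = r1 + r2 - 1
= 5 + 8 - 1
= 12

12


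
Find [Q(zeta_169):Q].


The degree equals Euler's totient phi(169).
169 = 13^2
phi(169) = 156

156


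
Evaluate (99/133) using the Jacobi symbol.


Compute (99/133) via quadratic reciprocity:
  reciprocity: (99/133) -> +(133/99)
  reduce: (34/99)
  pull out 2: (2/99) = -1  (since 99 mod 8 = 3)
  reciprocity: (17/99) -> +(99/17)
  reduce: (14/17)
  pull out 2: (2/17) = +1  (since 17 mod 8 = 1)
  reciprocity: (7/17) -> +(17/7)
  reduce: (3/7)
  reciprocity: (3/7) -> -(7/3)
  reduce: (1/3)
  (1/3) = 1
Product of signs = 1

1


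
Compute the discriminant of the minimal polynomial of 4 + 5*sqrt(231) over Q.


The element 4 + 5*sqrt(231) has minimal polynomial:
x^2 - 8*x - 5759
Discriminant = (-8)^2 - 4*(-5759)
= 64 + 23036
= 23100

23100


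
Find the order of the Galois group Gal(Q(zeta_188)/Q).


|Gal(Q(zeta_188)/Q)| = phi(188)
= 92

92


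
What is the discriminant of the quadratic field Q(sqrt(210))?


For K = Q(sqrt(d)) with d squarefree: disc(K) = d if d = 1 mod 4, and disc(K) = 4d if d = 2 or 3 mod 4.
Here d = 210, and d mod 4 = 2.
d = 2 mod 4, not 1 (O_K = Z[sqrt(d)]), so disc(K) = 4d = 4 * (210) = 840

840


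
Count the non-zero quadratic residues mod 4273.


For prime p, the number of non-zero quadratic residues is (p-1)/2.
= (4273-1)/2
= 2136

2136


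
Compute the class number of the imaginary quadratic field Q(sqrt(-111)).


K = Q(sqrt(-111)). d mod 4 = 1, so D = disc(K) = d = -111
h(K) equals the number of primitive reduced positive-definite forms (a, b, c) = a*x^2 + b*x*y + c*y^2 with b^2 - 4ac = D,
where reduced means |b| <= a <= c, with b >= 0 whenever |b| = a or a = c, and primitive means gcd(a, b, c) = 1.
Reduced forces 3a^2 <= |D| = 111, so 1 <= a <= 6; b must have the parity of D, and c = (b^2 - D)/(4a) must be an integer >= a.
Enumerate a = 1..6, b in [-a, a]:
  a=1: (1, 1, 28)  [1]
  a=2: (2, -1, 14), (2, 1, 14)  [2]
  a=3: (3, 3, 10)  [1]
  a=4: (4, -1, 7), (4, 1, 7)  [2]
  a=5: (5, -3, 6), (5, 3, 6)  [2]
  a=6: none
Total reduced forms: 1 + 2 + 1 + 2 + 2 = 8
h = 8

8


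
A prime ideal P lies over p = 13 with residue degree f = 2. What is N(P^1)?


N(P^a) = p^(a*f)
= 13^(1*2)
= 13^2
= 169

169


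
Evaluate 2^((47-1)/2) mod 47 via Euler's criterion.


p = 47 is prime and the exponent is (p-1)/2 = 23, so by Euler's criterion 2^23 = (2/47) = +1 or -1 mod 47.
Compute by square-and-multiply:
  23 = 16 + 4 + 2 + 1 (binary 10111)
  Repeated squaring mod 47: 2^1 = 2, 2^2 = 4, 2^4 = 16, 2^8 = 21, 2^16 = 18
  2^23 = 2^16 * 2^4 * 2^2 * 2^1 = 18 * 16 * 4 * 2 mod 47
    18 * 16 = 288 = 6 mod 47
    6 * 4 = 24 = 24 mod 47
    24 * 2 = 48 = 1 mod 47
  2^23 = 1 mod 47
Result 1: 2 is a quadratic residue mod 47.
2^23 mod 47 = 1

1


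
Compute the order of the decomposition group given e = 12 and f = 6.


|D_P| = e * f
= 12 * 6
= 72

72


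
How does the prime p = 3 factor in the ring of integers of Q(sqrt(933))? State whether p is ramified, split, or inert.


K = Q(sqrt(933)). Since d mod 4 = 1, disc(K) = 933.
Check p | disc: 933 mod 3 = 0.
p divides disc, so p ramifies: (p) = P^2 with e=2, f=1, g=1.
Therefore p is ramified.

ramified


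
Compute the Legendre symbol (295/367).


p = 367 is prime, so compute (295/367) with the reciprocity algorithm (Jacobi-symbol steps: pull out 2s via (2/n), flip via reciprocity, reduce):
  reciprocity: (295/367) -> -(367/295)
  reduce: (72/295)
  pull out 2: (2/295) = +1  (since 295 mod 8 = 7)
  pull out 2: (2/295) = +1  (since 295 mod 8 = 7)
  pull out 2: (2/295) = +1  (since 295 mod 8 = 7)
  reciprocity: (9/295) -> +(295/9)
  reduce: (7/9)
  reciprocity: (7/9) -> +(9/7)
  reduce: (2/7)
  pull out 2: (2/7) = +1  (since 7 mod 8 = 7)
  (1/7) = 1
Product of signs = -1
(295/367) = -1

-1


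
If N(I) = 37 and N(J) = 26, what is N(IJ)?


N(IJ) = N(I) * N(J)
= 37 * 26
= 962

962


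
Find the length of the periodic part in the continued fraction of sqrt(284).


Run the CF algorithm for sqrt(284).
a_0 = floor(sqrt(284)) = 16; set m_0=0, q_0=1.
Recurrence: m' = q*a - m,  q' = (d - m'^2)/q,  a' = floor((a_0 + m')/q').
  step 1: m=16, q=28, a=1
  step 2: m=12, q=5, a=5
  step 3: m=13, q=23, a=1
  step 4: m=10, q=8, a=3
  step 5: m=14, q=11, a=2
  step 6: m=8, q=20, a=1
  step 7: m=12, q=7, a=4
  step 8: m=16, q=4, a=8
  step 9: m=16, q=7, a=4
  step 10: m=12, q=20, a=1
  step 11: m=8, q=11, a=2
  step 12: m=14, q=8, a=3
  step 13: m=10, q=23, a=1
  step 14: m=13, q=5, a=5
  step 15: m=12, q=28, a=1
  step 16: m=16, q=1, a=32
a_16 = 2*a_0 = 32, so the period closes here.
sqrt(284) = [16; 1, 5, 1, 3, 2, 1, 4, 8, 4, 1, 2, 3, 1, 5, 1, 32]
Period length = 16

16


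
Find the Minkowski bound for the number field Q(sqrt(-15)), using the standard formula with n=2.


d = -15, d mod 4 = 1, so disc(K) = d = -15; |disc(K)| = 15
Imaginary quadratic field, so n = 2, s = r2 = 1, r1 = 0
M = (n!/n^n) * (4/pi)^s * sqrt(|disc(K)|) = (2!/2^2) * (4/pi)^1 * sqrt(15)
= 0.5 * 1.273240 * 3.872983
= 2.4656

2.4656


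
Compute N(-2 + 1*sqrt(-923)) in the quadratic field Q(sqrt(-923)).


N(a + b*sqrt(d)) = a^2 - d*b^2
= (-2)^2 - (-923)*(1)^2
= 4 + 923
= 927

927


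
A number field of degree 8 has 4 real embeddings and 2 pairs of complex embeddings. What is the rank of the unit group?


By Dirichlet's unit theorem:
rank = r1 + r2 - 1
= 4 + 2 - 1
= 5

5


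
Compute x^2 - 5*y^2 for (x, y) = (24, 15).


x^2 - d*y^2
= 24^2 - 5*15^2
= 576 - 1125
= -549

-549


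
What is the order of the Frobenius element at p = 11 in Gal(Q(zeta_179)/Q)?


The Frobenius at p in Gal(Q(zeta_n)/Q) = (Z/nZ)* is the class of p, so its order is ord_179(11), the smallest k >= 1 with 11^k = 1 mod 179.
n = 179 = 179, phi(179) = 178; the order divides phi(n).
Divisors of 178: 1, 2, 89, 178
Repeated squaring mod 179: 11^1 = 11, 11^2 = 121, 11^4 = 142, 11^8 = 116, 11^16 = 31, 11^32 = 66, 11^64 = 60, 11^128 = 20
Test divisors in increasing order:
  k=1: 11^1 = 11 mod 179
  k=2: 11^2 = 121 mod 179
  k=89: 11^89 = 60 * 31 * 116 * 11 = 178 mod 179
  k=178: 11^178 = 20 * 66 * 31 * 121 = 1 mod 179  <- first divisor giving 1
Order = 178

178


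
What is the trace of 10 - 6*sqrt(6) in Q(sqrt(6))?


Tr(a + b*sqrt(d)) = (a + b*sqrt(d)) + (a - b*sqrt(d)) = 2a
= 2 * (10)
= 20

20


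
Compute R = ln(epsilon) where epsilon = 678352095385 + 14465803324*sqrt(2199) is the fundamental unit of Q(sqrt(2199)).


epsilon = 678352095385 + 14465803324*sqrt(2199)
= 1.3567e+12
R = ln(1.3567e+12)
= 27.9361

27.9361


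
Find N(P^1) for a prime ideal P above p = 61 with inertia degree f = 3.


N(P^a) = p^(a*f)
= 61^(1*3)
= 61^3
= 226981

226981


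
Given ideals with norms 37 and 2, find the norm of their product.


N(IJ) = N(I) * N(J)
= 37 * 2
= 74

74


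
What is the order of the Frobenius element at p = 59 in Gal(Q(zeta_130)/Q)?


The Frobenius at p in Gal(Q(zeta_n)/Q) = (Z/nZ)* is the class of p, so its order is ord_130(59), the smallest k >= 1 with 59^k = 1 mod 130.
n = 130 = 2 * 5 * 13, phi(130) = 48; the order divides phi(n).
Divisors of 48: 1, 2, 3, 4, 6, 8, 12, 16, 24, 48
Repeated squaring mod 130: 59^1 = 59, 59^2 = 101, 59^4 = 61, 59^8 = 81, 59^16 = 61, 59^32 = 81
Test divisors in increasing order:
  k=1: 59^1 = 59 mod 130
  k=2: 59^2 = 101 mod 130
  k=3: 59^3 = 101 * 59 = 109 mod 130
  k=4: 59^4 = 61 mod 130
  k=6: 59^6 = 61 * 101 = 51 mod 130
  k=8: 59^8 = 81 mod 130
  k=12: 59^12 = 81 * 61 = 1 mod 130  <- first divisor giving 1
Order = 12

12


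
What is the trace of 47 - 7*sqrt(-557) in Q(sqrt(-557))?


Tr(a + b*sqrt(d)) = (a + b*sqrt(d)) + (a - b*sqrt(d)) = 2a
= 2 * (47)
= 94

94


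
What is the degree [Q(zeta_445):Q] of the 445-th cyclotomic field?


The degree equals Euler's totient phi(445).
445 = 5 * 89
phi(445) = 352

352


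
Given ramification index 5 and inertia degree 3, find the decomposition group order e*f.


|D_P| = e * f
= 5 * 3
= 15

15


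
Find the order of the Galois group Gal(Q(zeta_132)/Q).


|Gal(Q(zeta_132)/Q)| = phi(132)
= 40

40


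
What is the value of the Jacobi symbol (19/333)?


Compute (19/333) via quadratic reciprocity:
  reciprocity: (19/333) -> +(333/19)
  reduce: (10/19)
  pull out 2: (2/19) = -1  (since 19 mod 8 = 3)
  reciprocity: (5/19) -> +(19/5)
  reduce: (4/5)
  pull out 2: (2/5) = -1  (since 5 mod 8 = 5)
  pull out 2: (2/5) = -1  (since 5 mod 8 = 5)
  (1/5) = 1
Product of signs = -1

-1


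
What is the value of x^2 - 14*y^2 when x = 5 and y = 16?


x^2 - d*y^2
= 5^2 - 14*16^2
= 25 - 3584
= -3559

-3559


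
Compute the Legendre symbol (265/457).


p = 457 is prime, so compute (265/457) with the reciprocity algorithm (Jacobi-symbol steps: pull out 2s via (2/n), flip via reciprocity, reduce):
  reciprocity: (265/457) -> +(457/265)
  reduce: (192/265)
  pull out 2: (2/265) = +1  (since 265 mod 8 = 1)
  pull out 2: (2/265) = +1  (since 265 mod 8 = 1)
  pull out 2: (2/265) = +1  (since 265 mod 8 = 1)
  pull out 2: (2/265) = +1  (since 265 mod 8 = 1)
  pull out 2: (2/265) = +1  (since 265 mod 8 = 1)
  pull out 2: (2/265) = +1  (since 265 mod 8 = 1)
  reciprocity: (3/265) -> +(265/3)
  reduce: (1/3)
  (1/3) = 1
Product of signs = 1
(265/457) = 1

1


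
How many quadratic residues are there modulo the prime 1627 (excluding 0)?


For prime p, the number of non-zero quadratic residues is (p-1)/2.
= (1627-1)/2
= 813

813


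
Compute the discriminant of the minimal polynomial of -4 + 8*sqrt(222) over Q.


The element -4 + 8*sqrt(222) has minimal polynomial:
x^2 + 8*x - 14192
Discriminant = (8)^2 - 4*(-14192)
= 64 + 56768
= 56832

56832


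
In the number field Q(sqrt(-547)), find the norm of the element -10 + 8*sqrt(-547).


N(a + b*sqrt(d)) = a^2 - d*b^2
= (-10)^2 - (-547)*(8)^2
= 100 + 35008
= 35108

35108


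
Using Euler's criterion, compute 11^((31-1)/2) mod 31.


p = 31 is prime and the exponent is (p-1)/2 = 15, so by Euler's criterion 11^15 = (11/31) = +1 or -1 mod 31.
Compute by square-and-multiply:
  15 = 8 + 4 + 2 + 1 (binary 1111)
  Repeated squaring mod 31: 11^1 = 11, 11^2 = 28, 11^4 = 9, 11^8 = 19
  11^15 = 11^8 * 11^4 * 11^2 * 11^1 = 19 * 9 * 28 * 11 mod 31
    19 * 9 = 171 = 16 mod 31
    16 * 28 = 448 = 14 mod 31
    14 * 11 = 154 = 30 mod 31
  11^15 = 30 mod 31
Result 30 = p - 1 = -1 mod 31: 11 is a quadratic non-residue mod 31. As a residue in [0, p-1] the value is 30.
11^15 mod 31 = 30

30


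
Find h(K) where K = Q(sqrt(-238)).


K = Q(sqrt(-238)). d mod 4 = 2, so D = disc(K) = 4d = -952
h(K) equals the number of primitive reduced positive-definite forms (a, b, c) = a*x^2 + b*x*y + c*y^2 with b^2 - 4ac = D,
where reduced means |b| <= a <= c, with b >= 0 whenever |b| = a or a = c, and primitive means gcd(a, b, c) = 1.
Reduced forces 3a^2 <= |D| = 952, so 1 <= a <= 17; b must have the parity of D, and c = (b^2 - D)/(4a) must be an integer >= a.
Enumerate a = 1..17, b in [-a, a]:
  a=1: (1, 0, 238)  [1]
  a=2: (2, 0, 119)  [1]
  a=3..6: none
  a=7: (7, 0, 34)  [1]
  a=8..10: none
  a=11: (11, -4, 22), (11, 4, 22)  [2]
  a=12: none
  a=13: (13, -6, 19), (13, 6, 19)  [2]
  a=14: (14, 0, 17)  [1]
  a=15..17: none
Total reduced forms: 1 + 1 + 1 + 2 + 2 + 1 = 8
h = 8

8


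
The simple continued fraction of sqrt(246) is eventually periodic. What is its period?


Run the CF algorithm for sqrt(246).
a_0 = floor(sqrt(246)) = 15; set m_0=0, q_0=1.
Recurrence: m' = q*a - m,  q' = (d - m'^2)/q,  a' = floor((a_0 + m')/q').
  step 1: m=15, q=21, a=1
  step 2: m=6, q=10, a=2
  step 3: m=14, q=5, a=5
  step 4: m=11, q=25, a=1
  step 5: m=14, q=2, a=14
  step 6: m=14, q=25, a=1
  step 7: m=11, q=5, a=5
  step 8: m=14, q=10, a=2
  step 9: m=6, q=21, a=1
  step 10: m=15, q=1, a=30
a_10 = 2*a_0 = 30, so the period closes here.
sqrt(246) = [15; 1, 2, 5, 1, 14, 1, 5, 2, 1, 30]
Period length = 10

10


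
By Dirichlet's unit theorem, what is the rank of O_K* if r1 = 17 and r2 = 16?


By Dirichlet's unit theorem:
rank = r1 + r2 - 1
= 17 + 16 - 1
= 32

32


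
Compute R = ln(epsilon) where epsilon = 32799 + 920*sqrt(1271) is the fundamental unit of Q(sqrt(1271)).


epsilon = 32799 + 920*sqrt(1271)
= 65598.0000
R = ln(65598.0000)
= 11.0913

11.0913


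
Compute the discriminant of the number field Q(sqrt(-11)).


For K = Q(sqrt(d)) with d squarefree: disc(K) = d if d = 1 mod 4, and disc(K) = 4d if d = 2 or 3 mod 4.
Here d = -11, and d mod 4 = 1.
d = 1 mod 4 (O_K = Z[(1+sqrt(d))/2]), so disc(K) = d = -11

-11


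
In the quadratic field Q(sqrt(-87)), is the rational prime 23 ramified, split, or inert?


K = Q(sqrt(-87)). Since d mod 4 = 1, disc(K) = -87.
Check p | disc: -87 mod 23 = 5.
p does not divide disc. Compute Legendre symbol (d/p):
5^((23-1)/2) mod 23 = -1
(d/p) = -1, so p is inert: (p) stays prime with e=1, f=2, g=1.
Therefore p is inert.

inert


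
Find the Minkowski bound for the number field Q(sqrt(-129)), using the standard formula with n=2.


d = -129, d mod 4 = 3, so disc(K) = 4d = -516; |disc(K)| = 516
Imaginary quadratic field, so n = 2, s = r2 = 1, r1 = 0
M = (n!/n^n) * (4/pi)^s * sqrt(|disc(K)|) = (2!/2^2) * (4/pi)^1 * sqrt(516)
= 0.5 * 1.273240 * 22.715633
= 14.4612

14.4612


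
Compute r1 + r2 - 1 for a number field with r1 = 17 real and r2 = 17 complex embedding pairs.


By Dirichlet's unit theorem:
rank = r1 + r2 - 1
= 17 + 17 - 1
= 33

33


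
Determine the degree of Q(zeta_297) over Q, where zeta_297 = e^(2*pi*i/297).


The degree equals Euler's totient phi(297).
297 = 3^3 * 11
phi(297) = 180

180


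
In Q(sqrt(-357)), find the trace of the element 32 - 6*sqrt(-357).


Tr(a + b*sqrt(d)) = (a + b*sqrt(d)) + (a - b*sqrt(d)) = 2a
= 2 * (32)
= 64

64


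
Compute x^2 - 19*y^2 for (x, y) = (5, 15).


x^2 - d*y^2
= 5^2 - 19*15^2
= 25 - 4275
= -4250

-4250


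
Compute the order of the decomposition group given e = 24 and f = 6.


|D_P| = e * f
= 24 * 6
= 144

144


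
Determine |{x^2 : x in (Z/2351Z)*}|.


For prime p, the number of non-zero quadratic residues is (p-1)/2.
= (2351-1)/2
= 1175

1175


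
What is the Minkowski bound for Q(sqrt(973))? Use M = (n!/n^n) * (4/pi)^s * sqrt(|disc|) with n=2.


d = 973, d mod 4 = 1, so disc(K) = d = 973; |disc(K)| = 973
Real quadratic field, so n = 2, s = r2 = 0, r1 = 2
M = (n!/n^n) * (4/pi)^s * sqrt(|disc(K)|) = (2!/2^2) * (4/pi)^0 * sqrt(973)
= 0.5 * 1.000000 * 31.192948
= 15.5965

15.5965


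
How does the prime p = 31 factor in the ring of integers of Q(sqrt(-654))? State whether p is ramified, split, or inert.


K = Q(sqrt(-654)). Since d mod 4 = 2, disc(K) = -2616.
Check p | disc: -2616 mod 31 = 19.
p does not divide disc. Compute Legendre symbol (d/p):
28^((31-1)/2) mod 31 = 1
(d/p) = 1, so p splits: (p) = P*P' with e=1, f=1, g=2.
Therefore p is split.

split


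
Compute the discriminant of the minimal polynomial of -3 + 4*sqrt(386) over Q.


The element -3 + 4*sqrt(386) has minimal polynomial:
x^2 + 6*x - 6167
Discriminant = (6)^2 - 4*(-6167)
= 36 + 24668
= 24704

24704


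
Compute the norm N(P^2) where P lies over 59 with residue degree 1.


N(P^a) = p^(a*f)
= 59^(2*1)
= 59^2
= 3481

3481


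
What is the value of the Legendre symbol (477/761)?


p = 761 is prime, so compute (477/761) with the reciprocity algorithm (Jacobi-symbol steps: pull out 2s via (2/n), flip via reciprocity, reduce):
  reciprocity: (477/761) -> +(761/477)
  reduce: (284/477)
  pull out 2: (2/477) = -1  (since 477 mod 8 = 5)
  pull out 2: (2/477) = -1  (since 477 mod 8 = 5)
  reciprocity: (71/477) -> +(477/71)
  reduce: (51/71)
  reciprocity: (51/71) -> -(71/51)
  reduce: (20/51)
  pull out 2: (2/51) = -1  (since 51 mod 8 = 3)
  pull out 2: (2/51) = -1  (since 51 mod 8 = 3)
  reciprocity: (5/51) -> +(51/5)
  reduce: (1/5)
  (1/5) = 1
Product of signs = -1
(477/761) = -1

-1
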